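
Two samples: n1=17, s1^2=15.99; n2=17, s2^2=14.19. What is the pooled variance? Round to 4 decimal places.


sp^2 = ((n1-1)*s1^2 + (n2-1)*s2^2)/(n1+n2-2)
(n1-1)*s1^2 = 16 * 15.99 = 255.84
(n2-1)*s2^2 = 16 * 14.19 = 227.04
numerator = 255.84 + 227.04 = 482.88
n1+n2-2 = 32
sp^2 = 482.88 / 32 = 15.09

15.0900


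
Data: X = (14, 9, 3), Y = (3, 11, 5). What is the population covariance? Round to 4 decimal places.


Cov = (1/n)*sum((xi-xbar)(yi-ybar))
n = 3, xbar = 26/3 ≈ 8.666667, ybar = 19/3 ≈ 6.333333
sum((xi-xbar)(yi-ybar)) = -26/3 ≈ -8.666667
Cov = -8.666667 / 3 = -26/9 ≈ -2.888889

-2.8889


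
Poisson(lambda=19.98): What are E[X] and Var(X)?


E[X] = Var(X) = lambda = 19.98

19.98, 19.98


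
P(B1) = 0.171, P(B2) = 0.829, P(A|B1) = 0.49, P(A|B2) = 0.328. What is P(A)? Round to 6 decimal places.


P(A) = P(A|B1)*P(B1) + P(A|B2)*P(B2)
P(A|B1)*P(B1) = 0.49 * 0.171 = 0.08379
P(A|B2)*P(B2) = 0.328 * 0.829 = 0.271912
P(A) = 0.08379 + 0.271912 = 0.355702

0.355702


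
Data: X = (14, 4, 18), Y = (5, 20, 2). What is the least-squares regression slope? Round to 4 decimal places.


b = sum((xi-xbar)(yi-ybar)) / sum((xi-xbar)^2)
n = 3, xbar = 36/3 = 12, ybar = 27/3 = 9
Sxy = sum((xi-xbar)(yi-ybar)) = -138
Sxx = sum((xi-xbar)^2) = 104
b = Sxy / Sxx = -69/52 ≈ -1.326923

-1.3269


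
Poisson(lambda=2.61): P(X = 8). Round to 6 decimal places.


P = e^(-lam) * lam^k / k!
e^(-2.61) ≈ 0.07353454
lam^k = 2.61^8 ≈ 2153.396777
k! = 8! = 40320
P = 0.07353454 * 2153.396777 / 40320 ≈ 0.003927

0.003927


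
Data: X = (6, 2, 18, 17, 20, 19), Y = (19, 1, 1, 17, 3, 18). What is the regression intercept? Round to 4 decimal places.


a = ybar - b*xbar, where b = sum((xi-xbar)(yi-ybar)) / sum((xi-xbar)^2)
n = 6, xbar = 82/6 = 41/3 ≈ 13.666667, ybar = 59/6 ≈ 9.833333
Sxy = sum((xi-xbar)(yi-ybar)) = 56/3 ≈ 18.666667
Sxx = sum((xi-xbar)^2) = 880/3 ≈ 293.333333
b = Sxy / Sxx = 7/110 ≈ 0.063636
a = 9.833333 - 0.063636 * 13.666667 = 493/55 ≈ 8.963636

8.9636


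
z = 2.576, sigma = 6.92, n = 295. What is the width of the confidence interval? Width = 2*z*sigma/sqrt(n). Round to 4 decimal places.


width = 2*z*sigma/sqrt(n)
2*z*sigma = 2 * 2.576 * 6.92 = 35.65184
sqrt(295) ≈ 17.175564
width = 35.65184 / 17.175564 ≈ 2.075730

2.0757


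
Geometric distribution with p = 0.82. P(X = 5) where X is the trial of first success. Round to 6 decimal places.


P = (1-p)^(k-1) * p
(1-p)^(k-1) = 0.18^4 = 0.00104976
P = 0.00104976 * 0.82 = 0.0008608032

0.000861


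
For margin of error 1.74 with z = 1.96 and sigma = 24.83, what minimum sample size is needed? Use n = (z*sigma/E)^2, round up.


z*sigma/E = 1.96 * 24.83 / 1.74 = 121667/4350 ≈ 27.969425
(z*sigma/E)^2 ≈ 782.288751
round up: n = 783

783


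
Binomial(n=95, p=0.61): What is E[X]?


E[X] = n*p = 95 * 0.61 = 57.95

57.95


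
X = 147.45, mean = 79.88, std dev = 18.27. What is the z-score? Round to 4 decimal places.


z = (X - mu) / sigma
X - mu = 147.45 - 79.88 = 67.57
z = 67.57 / 18.27 = 233/63 ≈ 3.698413

3.6984


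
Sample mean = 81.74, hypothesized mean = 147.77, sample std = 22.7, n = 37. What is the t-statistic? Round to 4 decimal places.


t = (xbar - mu0) / (s/sqrt(n))
xbar - mu0 = 81.74 - 147.77 = -66.03
sqrt(37) ≈ 6.08276253
s/sqrt(n) = 22.7 / 6.08276253 ≈ 3.73185701
t = -66.03 / 3.73185701 ≈ -17.693604

-17.6936


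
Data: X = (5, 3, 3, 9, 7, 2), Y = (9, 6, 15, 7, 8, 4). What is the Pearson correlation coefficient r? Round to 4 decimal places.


r = sum((xi-xbar)(yi-ybar)) / sqrt(sum((xi-xbar)^2) * sum((yi-ybar)^2))
n = 6, xbar = 29/6 ≈ 4.833333, ybar = 49/6 ≈ 8.166667
Sxy = sum((xi-xbar)(yi-ybar)) = -11/6 ≈ -1.833333
Sxx = sum((xi-xbar)^2) = 221/6 ≈ 36.833333
Syy = sum((yi-ybar)^2) = 425/6 ≈ 70.833333
sqrt(Sxx*Syy) ≈ 51.078643
r = Sxy / sqrt(Sxx*Syy) = -1.833333 / 51.078643 ≈ -0.035892

-0.0359


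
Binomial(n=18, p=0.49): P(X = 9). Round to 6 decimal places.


P = C(n,k) * p^k * (1-p)^(n-k)
C(18,9) = 48620
p^k = 0.49^9 ≈ 0.001628414
(1-p)^(n-k) = 0.51^9 ≈ 0.002334165
P = 48620 * 0.001628414 * 0.002334165 ≈ 0.184804

0.184804


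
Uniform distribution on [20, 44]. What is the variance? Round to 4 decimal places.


Var = (b-a)^2 / 12
(b-a)^2 = (44 - 20)^2 = 576
Var = 576/12 = 48

48.0000


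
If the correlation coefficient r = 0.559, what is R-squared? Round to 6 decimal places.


R^2 = r^2 = (0.559)^2 = 0.312481

0.312481


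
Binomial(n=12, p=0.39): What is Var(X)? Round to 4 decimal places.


Var = n*p*(1-p) = 12 * 0.39 * 0.61 = 2.8548

2.8548


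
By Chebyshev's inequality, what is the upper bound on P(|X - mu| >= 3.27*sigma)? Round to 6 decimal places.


P <= 1/k^2
k^2 = 3.27^2 = 10.6929
1/k^2 = 1 / 10.6929 ≈ 0.09352000

0.093520


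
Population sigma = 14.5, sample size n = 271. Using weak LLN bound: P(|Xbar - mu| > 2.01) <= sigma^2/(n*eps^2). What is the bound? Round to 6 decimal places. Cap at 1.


bound = min(1, sigma^2/(n*eps^2))
sigma^2 = 14.5^2 = 210.25
n*eps^2 = 271 * 2.01^2 = 271 * 4.0401 = 1094.8671
sigma^2/(n*eps^2) = 210.25 / 1094.8671 ≈ 0.19203244

0.192032


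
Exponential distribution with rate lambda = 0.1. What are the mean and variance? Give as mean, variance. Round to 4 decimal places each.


mean = 1/lam, var = 1/lam^2
mean = 1 / 0.1 = 10
lam^2 = 0.1^2 = 0.01
var = 1 / 0.01 = 100

10.0000, 100.0000


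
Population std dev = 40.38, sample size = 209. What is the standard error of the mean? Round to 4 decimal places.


SE = sigma / sqrt(n)
sqrt(209) ≈ 14.456832
SE = 40.38 / 14.456832 ≈ 2.793143

2.7931


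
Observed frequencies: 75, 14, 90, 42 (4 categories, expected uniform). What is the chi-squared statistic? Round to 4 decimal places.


chi2 = sum((O-E)^2/E), E = total/4
total = 221, E = 221/4 = 55.25
(75 - 55.25)^2 / 55.25 = 390.0625 / 55.25 = 6241/884 ≈ 7.059955
(14 - 55.25)^2 / 55.25 = 1701.5625 / 55.25 = 27225/884 ≈ 30.797511
(90 - 55.25)^2 / 55.25 = 1207.5625 / 55.25 = 19321/884 ≈ 21.856335
(42 - 55.25)^2 / 55.25 = 175.5625 / 55.25 = 2809/884 ≈ 3.177602
chi2 = 13899/221 ≈ 62.891403

62.8914


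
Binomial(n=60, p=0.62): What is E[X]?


E[X] = n*p = 60 * 0.62 = 37.2

37.2


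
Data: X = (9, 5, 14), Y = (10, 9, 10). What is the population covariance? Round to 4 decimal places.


Cov = (1/n)*sum((xi-xbar)(yi-ybar))
n = 3, xbar = 28/3 ≈ 9.333333, ybar = 29/3 ≈ 9.666667
sum((xi-xbar)(yi-ybar)) = 13/3 ≈ 4.333333
Cov = 4.333333 / 3 = 13/9 ≈ 1.444444

1.4444


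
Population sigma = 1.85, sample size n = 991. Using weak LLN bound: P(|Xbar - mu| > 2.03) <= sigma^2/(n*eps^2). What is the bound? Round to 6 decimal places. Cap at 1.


bound = min(1, sigma^2/(n*eps^2))
sigma^2 = 1.85^2 = 3.4225
n*eps^2 = 991 * 2.03^2 = 991 * 4.1209 = 4083.8119
sigma^2/(n*eps^2) = 3.4225 / 4083.8119 ≈ 0.00083807

0.000838


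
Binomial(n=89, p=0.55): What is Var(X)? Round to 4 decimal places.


Var = n*p*(1-p) = 89 * 0.55 * 0.45 = 22.0275

22.0275


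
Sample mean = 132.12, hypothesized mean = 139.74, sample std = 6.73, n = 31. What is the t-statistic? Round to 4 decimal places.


t = (xbar - mu0) / (s/sqrt(n))
xbar - mu0 = 132.12 - 139.74 = -7.62
sqrt(31) ≈ 5.56776436
s/sqrt(n) = 6.73 / 5.56776436 ≈ 1.20874368
t = -7.62 / 1.20874368 ≈ -6.304066

-6.3041


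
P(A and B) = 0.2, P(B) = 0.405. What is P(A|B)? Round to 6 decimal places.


P(A|B) = P(A and B) / P(B) = 0.2 / 0.405 = 40/81 ≈ 0.49382716

0.493827


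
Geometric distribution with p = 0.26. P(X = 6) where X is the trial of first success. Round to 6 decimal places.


P = (1-p)^(k-1) * p
(1-p)^(k-1) = 0.74^5 ≈ 0.2219007
P = 0.2219007 * 0.26 ≈ 0.05769417

0.057694


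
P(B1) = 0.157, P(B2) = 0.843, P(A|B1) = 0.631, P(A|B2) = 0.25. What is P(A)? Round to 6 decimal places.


P(A) = P(A|B1)*P(B1) + P(A|B2)*P(B2)
P(A|B1)*P(B1) = 0.631 * 0.157 = 0.099067
P(A|B2)*P(B2) = 0.25 * 0.843 = 0.21075
P(A) = 0.099067 + 0.21075 = 0.309817

0.309817


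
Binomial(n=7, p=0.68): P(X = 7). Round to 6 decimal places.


P = C(n,k) * p^k * (1-p)^(n-k)
C(7,7) = 1
p^k = 0.68^7 ≈ 0.06722989
(1-p)^(n-k) = 0.32^0 = 1
P = 1 * 0.06722989 * 1 ≈ 0.067230

0.067230


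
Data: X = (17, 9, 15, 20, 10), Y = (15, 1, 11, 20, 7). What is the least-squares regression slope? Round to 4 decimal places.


b = sum((xi-xbar)(yi-ybar)) / sum((xi-xbar)^2)
n = 5, xbar = 71/5 = 14.2, ybar = 54/5 = 10.8
Sxy = sum((xi-xbar)(yi-ybar)) = 132.2
Sxx = sum((xi-xbar)^2) = 86.8
b = Sxy / Sxx = 661/434 ≈ 1.523041

1.5230


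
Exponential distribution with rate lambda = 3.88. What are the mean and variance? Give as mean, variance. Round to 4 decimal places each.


mean = 1/lam, var = 1/lam^2
mean = 1 / 3.88 = 25/97 ≈ 0.257732
lam^2 = 3.88^2 = 15.0544
var = 1 / 15.0544 = 625/9409 ≈ 0.066426

0.2577, 0.0664


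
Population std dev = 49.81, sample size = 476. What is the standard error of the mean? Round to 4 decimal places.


SE = sigma / sqrt(n)
sqrt(476) ≈ 21.817424
SE = 49.81 / 21.817424 ≈ 2.283038

2.2830


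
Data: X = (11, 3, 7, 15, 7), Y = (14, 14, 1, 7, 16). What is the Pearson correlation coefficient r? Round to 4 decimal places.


r = sum((xi-xbar)(yi-ybar)) / sqrt(sum((xi-xbar)^2) * sum((yi-ybar)^2))
n = 5, xbar = 43/5 = 8.6, ybar = 52/5 = 10.4
Sxy = sum((xi-xbar)(yi-ybar)) = -27.2
Sxx = sum((xi-xbar)^2) = 83.2
Syy = sum((yi-ybar)^2) = 157.2
sqrt(Sxx*Syy) ≈ 114.363631
r = Sxy / sqrt(Sxx*Syy) = -27.2 / 114.363631 ≈ -0.237838

-0.2378


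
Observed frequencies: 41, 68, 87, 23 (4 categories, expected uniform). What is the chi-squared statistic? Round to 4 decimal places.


chi2 = sum((O-E)^2/E), E = total/4
total = 219, E = 219/4 = 54.75
(41 - 54.75)^2 / 54.75 = 189.0625 / 54.75 = 3025/876 ≈ 3.453196
(68 - 54.75)^2 / 54.75 = 175.5625 / 54.75 = 2809/876 ≈ 3.206621
(87 - 54.75)^2 / 54.75 = 1040.0625 / 54.75 = 5547/292 ≈ 18.996575
(23 - 54.75)^2 / 54.75 = 1008.0625 / 54.75 = 16129/876 ≈ 18.412100
chi2 = 3217/73 ≈ 44.068493

44.0685


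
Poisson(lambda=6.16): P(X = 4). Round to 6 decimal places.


P = e^(-lam) * lam^k / k!
e^(-6.16) ≈ 0.002112253
lam^k = 6.16^4 ≈ 1439.868559
k! = 4! = 24
P = 0.002112253 * 1439.868559 / 24 ≈ 0.126724

0.126724


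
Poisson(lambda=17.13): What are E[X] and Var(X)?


E[X] = Var(X) = lambda = 17.13

17.13, 17.13


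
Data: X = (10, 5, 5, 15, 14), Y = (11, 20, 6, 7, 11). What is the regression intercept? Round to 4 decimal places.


a = ybar - b*xbar, where b = sum((xi-xbar)(yi-ybar)) / sum((xi-xbar)^2)
n = 5, xbar = 49/5 = 9.8, ybar = 55/5 = 11
Sxy = sum((xi-xbar)(yi-ybar)) = -40
Sxx = sum((xi-xbar)^2) = 90.8
b = Sxy / Sxx = -100/227 ≈ -0.440529
a = 11 - (-0.440529) * 9.8 = 3477/227 ≈ 15.317181

15.3172


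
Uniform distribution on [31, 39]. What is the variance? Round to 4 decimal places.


Var = (b-a)^2 / 12
(b-a)^2 = (39 - 31)^2 = 64
Var = 64/12 ≈ 5.333333

5.3333


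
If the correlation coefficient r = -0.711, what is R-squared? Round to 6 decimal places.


R^2 = r^2 = (-0.711)^2 = 0.505521

0.505521


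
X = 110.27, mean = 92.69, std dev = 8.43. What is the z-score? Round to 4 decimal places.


z = (X - mu) / sigma
X - mu = 110.27 - 92.69 = 17.58
z = 17.58 / 8.43 = 586/281 ≈ 2.085409

2.0854


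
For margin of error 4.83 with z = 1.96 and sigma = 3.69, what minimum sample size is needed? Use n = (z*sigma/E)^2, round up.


z*sigma/E = 1.96 * 3.69 / 4.83 = 861/575 ≈ 1.497391
(z*sigma/E)^2 ≈ 2.242181
round up: n = 3

3


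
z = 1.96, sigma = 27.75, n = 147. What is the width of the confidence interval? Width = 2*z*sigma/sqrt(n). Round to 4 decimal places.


width = 2*z*sigma/sqrt(n)
2*z*sigma = 2 * 1.96 * 27.75 = 108.78
sqrt(147) ≈ 12.124356
width = 108.78 / 12.124356 ≈ 8.972023

8.9720


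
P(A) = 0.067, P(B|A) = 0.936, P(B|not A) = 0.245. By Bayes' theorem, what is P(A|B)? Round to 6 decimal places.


P(A|B) = P(B|A)*P(A) / P(B), P(B) = P(B|A)*P(A) + P(B|not A)*P(not A)
P(B|A)*P(A) = 0.936 * 0.067 = 0.062712
P(B|not A)*P(not A) = 0.245 * 0.933 = 0.228585
P(B) = 0.062712 + 0.228585 = 0.291297
P(A|B) = 0.062712 / 0.291297 ≈ 0.21528543

0.215285


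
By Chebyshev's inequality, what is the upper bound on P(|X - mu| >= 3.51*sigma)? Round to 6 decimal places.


P <= 1/k^2
k^2 = 3.51^2 = 12.3201
1/k^2 = 1 / 12.3201 ≈ 0.08116817

0.081168


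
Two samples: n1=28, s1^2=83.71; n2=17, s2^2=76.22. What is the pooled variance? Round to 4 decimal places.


sp^2 = ((n1-1)*s1^2 + (n2-1)*s2^2)/(n1+n2-2)
(n1-1)*s1^2 = 27 * 83.71 = 2260.17
(n2-1)*s2^2 = 16 * 76.22 = 1219.52
numerator = 2260.17 + 1219.52 = 3479.69
n1+n2-2 = 43
sp^2 = 3479.69 / 43 = 347969/4300 ≈ 80.923023

80.9230


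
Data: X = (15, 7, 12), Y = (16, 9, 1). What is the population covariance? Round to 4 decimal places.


Cov = (1/n)*sum((xi-xbar)(yi-ybar))
n = 3, xbar = 34/3 ≈ 11.333333, ybar = 26/3 ≈ 8.666667
sum((xi-xbar)(yi-ybar)) = 61/3 ≈ 20.333333
Cov = 20.333333 / 3 = 61/9 ≈ 6.777778

6.7778


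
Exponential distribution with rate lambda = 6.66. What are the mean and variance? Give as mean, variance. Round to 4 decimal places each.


mean = 1/lam, var = 1/lam^2
mean = 1 / 6.66 = 50/333 ≈ 0.150150
lam^2 = 6.66^2 = 44.3556
var = 1 / 44.3556 ≈ 0.022545

0.1502, 0.0225


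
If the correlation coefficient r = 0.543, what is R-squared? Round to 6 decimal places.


R^2 = r^2 = (0.543)^2 = 0.294849

0.294849


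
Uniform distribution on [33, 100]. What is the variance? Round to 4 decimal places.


Var = (b-a)^2 / 12
(b-a)^2 = (100 - 33)^2 = 4489
Var = 4489/12 ≈ 374.083333

374.0833


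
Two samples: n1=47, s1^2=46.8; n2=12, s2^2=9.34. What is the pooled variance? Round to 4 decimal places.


sp^2 = ((n1-1)*s1^2 + (n2-1)*s2^2)/(n1+n2-2)
(n1-1)*s1^2 = 46 * 46.8 = 2152.8
(n2-1)*s2^2 = 11 * 9.34 = 102.74
numerator = 2152.8 + 102.74 = 2255.54
n1+n2-2 = 57
sp^2 = 2255.54 / 57 = 112777/2850 ≈ 39.570877

39.5709


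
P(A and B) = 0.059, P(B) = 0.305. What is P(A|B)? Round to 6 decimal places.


P(A|B) = P(A and B) / P(B) = 0.059 / 0.305 = 59/305 ≈ 0.19344262

0.193443


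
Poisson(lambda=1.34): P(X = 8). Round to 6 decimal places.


P = e^(-lam) * lam^k / k!
e^(-1.34) ≈ 0.2618457
lam^k = 1.34^8 ≈ 10.395333
k! = 8! = 40320
P = 0.2618457 * 10.395333 / 40320 ≈ 0.000068

0.000068


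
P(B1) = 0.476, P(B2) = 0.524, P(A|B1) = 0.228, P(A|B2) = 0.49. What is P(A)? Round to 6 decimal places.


P(A) = P(A|B1)*P(B1) + P(A|B2)*P(B2)
P(A|B1)*P(B1) = 0.228 * 0.476 = 0.108528
P(A|B2)*P(B2) = 0.49 * 0.524 = 0.25676
P(A) = 0.108528 + 0.25676 = 0.365288

0.365288


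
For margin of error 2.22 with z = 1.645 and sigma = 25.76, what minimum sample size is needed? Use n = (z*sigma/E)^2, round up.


z*sigma/E = 1.645 * 25.76 / 2.22 = 52969/2775 ≈ 19.087928
(z*sigma/E)^2 ≈ 364.348993
round up: n = 365

365


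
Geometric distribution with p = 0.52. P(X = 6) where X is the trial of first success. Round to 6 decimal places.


P = (1-p)^(k-1) * p
(1-p)^(k-1) = 0.48^5 ≈ 0.02548040
P = 0.02548040 * 0.52 ≈ 0.01324981

0.013250


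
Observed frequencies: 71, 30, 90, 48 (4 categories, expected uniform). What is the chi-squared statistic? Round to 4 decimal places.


chi2 = sum((O-E)^2/E), E = total/4
total = 239, E = 239/4 = 59.75
(71 - 59.75)^2 / 59.75 = 126.5625 / 59.75 = 2025/956 ≈ 2.118201
(30 - 59.75)^2 / 59.75 = 885.0625 / 59.75 = 14161/956 ≈ 14.812762
(90 - 59.75)^2 / 59.75 = 915.0625 / 59.75 = 14641/956 ≈ 15.314854
(48 - 59.75)^2 / 59.75 = 138.0625 / 59.75 = 2209/956 ≈ 2.310669
chi2 = 8259/239 ≈ 34.556485

34.5565


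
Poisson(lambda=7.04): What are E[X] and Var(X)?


E[X] = Var(X) = lambda = 7.04

7.04, 7.04


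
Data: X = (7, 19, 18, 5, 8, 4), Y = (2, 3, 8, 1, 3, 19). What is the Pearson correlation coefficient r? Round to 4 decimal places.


r = sum((xi-xbar)(yi-ybar)) / sqrt(sum((xi-xbar)^2) * sum((yi-ybar)^2))
n = 6, xbar = 61/6 ≈ 10.166667, ybar = 36/6 = 6
Sxy = sum((xi-xbar)(yi-ybar)) = -46
Sxx = sum((xi-xbar)^2) = 1313/6 ≈ 218.833333
Syy = sum((yi-ybar)^2) = 232
sqrt(Sxx*Syy) ≈ 225.320512
r = Sxy / sqrt(Sxx*Syy) = -46 / 225.320512 ≈ -0.204154

-0.2042


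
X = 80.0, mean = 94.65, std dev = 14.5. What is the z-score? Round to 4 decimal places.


z = (X - mu) / sigma
X - mu = 80.0 - 94.65 = -14.65
z = -14.65 / 14.5 = -293/290 ≈ -1.010345

-1.0103


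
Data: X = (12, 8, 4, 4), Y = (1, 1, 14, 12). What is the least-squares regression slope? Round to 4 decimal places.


b = sum((xi-xbar)(yi-ybar)) / sum((xi-xbar)^2)
n = 4, xbar = 28/4 = 7, ybar = 28/4 = 7
Sxy = sum((xi-xbar)(yi-ybar)) = -72
Sxx = sum((xi-xbar)^2) = 44
b = Sxy / Sxx = -18/11 ≈ -1.636364

-1.6364


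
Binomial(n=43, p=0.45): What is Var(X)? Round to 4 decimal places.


Var = n*p*(1-p) = 43 * 0.45 * 0.55 = 10.6425

10.6425


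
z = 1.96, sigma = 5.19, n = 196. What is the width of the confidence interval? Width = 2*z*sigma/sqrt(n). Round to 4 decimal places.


width = 2*z*sigma/sqrt(n)
2*z*sigma = 2 * 1.96 * 5.19 = 20.3448
sqrt(196) = 14
width = 20.3448 / 14 = 1.4532

1.4532


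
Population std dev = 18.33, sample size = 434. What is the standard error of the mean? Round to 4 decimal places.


SE = sigma / sqrt(n)
sqrt(434) ≈ 20.832667
SE = 18.33 / 20.832667 ≈ 0.879868

0.8799


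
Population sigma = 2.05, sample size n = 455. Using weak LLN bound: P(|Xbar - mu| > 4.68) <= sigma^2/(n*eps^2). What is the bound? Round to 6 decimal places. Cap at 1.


bound = min(1, sigma^2/(n*eps^2))
sigma^2 = 2.05^2 = 4.2025
n*eps^2 = 455 * 4.68^2 = 455 * 21.9024 = 9965.592
sigma^2/(n*eps^2) = 4.2025 / 9965.592 ≈ 0.00042170

0.000422


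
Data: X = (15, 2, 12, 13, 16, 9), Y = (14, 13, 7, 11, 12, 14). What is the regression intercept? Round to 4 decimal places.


a = ybar - b*xbar, where b = sum((xi-xbar)(yi-ybar)) / sum((xi-xbar)^2)
n = 6, xbar = 67/6 ≈ 11.166667, ybar = 71/6 ≈ 11.833333
Sxy = sum((xi-xbar)(yi-ybar)) = -71/6 ≈ -11.833333
Sxx = sum((xi-xbar)^2) = 785/6 ≈ 130.833333
b = Sxy / Sxx = -71/785 ≈ -0.090446
a = 11.833333 - (-0.090446) * 11.166667 = 10082/785 ≈ 12.843312

12.8433


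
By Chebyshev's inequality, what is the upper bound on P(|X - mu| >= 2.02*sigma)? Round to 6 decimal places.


P <= 1/k^2
k^2 = 2.02^2 = 4.0804
1/k^2 = 1 / 4.0804 ≈ 0.24507401

0.245074


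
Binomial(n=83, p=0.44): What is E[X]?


E[X] = n*p = 83 * 0.44 = 36.52

36.52


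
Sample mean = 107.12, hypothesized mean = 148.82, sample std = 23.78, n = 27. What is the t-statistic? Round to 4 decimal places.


t = (xbar - mu0) / (s/sqrt(n))
xbar - mu0 = 107.12 - 148.82 = -41.7
sqrt(27) ≈ 5.19615242
s/sqrt(n) = 23.78 / 5.19615242 ≈ 4.57646313
t = -41.7 / 4.57646313 ≈ -9.111840

-9.1118


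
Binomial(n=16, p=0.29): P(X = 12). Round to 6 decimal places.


P = C(n,k) * p^k * (1-p)^(n-k)
C(16,12) = 1820
p^k = 0.29^12 ≈ 0.0000003538148
(1-p)^(n-k) = 0.71^4 ≈ 0.2541168
P = 1820 * 0.0000003538148 * 0.2541168 ≈ 0.000164

0.000164


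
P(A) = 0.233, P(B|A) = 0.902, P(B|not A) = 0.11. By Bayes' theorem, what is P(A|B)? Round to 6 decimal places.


P(A|B) = P(B|A)*P(A) / P(B), P(B) = P(B|A)*P(A) + P(B|not A)*P(not A)
P(B|A)*P(A) = 0.902 * 0.233 = 0.210166
P(B|not A)*P(not A) = 0.11 * 0.767 = 0.08437
P(B) = 0.210166 + 0.08437 = 0.294536
P(A|B) = 0.210166 / 0.294536 ≈ 0.71354945

0.713549


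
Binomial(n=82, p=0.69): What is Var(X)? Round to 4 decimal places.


Var = n*p*(1-p) = 82 * 0.69 * 0.31 = 17.5398

17.5398


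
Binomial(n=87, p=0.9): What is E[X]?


E[X] = n*p = 87 * 0.9 = 78.3

78.3


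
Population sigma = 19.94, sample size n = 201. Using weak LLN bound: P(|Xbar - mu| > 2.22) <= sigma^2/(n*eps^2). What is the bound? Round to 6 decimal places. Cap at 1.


bound = min(1, sigma^2/(n*eps^2))
sigma^2 = 19.94^2 = 397.6036
n*eps^2 = 201 * 2.22^2 = 201 * 4.9284 = 990.6084
sigma^2/(n*eps^2) = 397.6036 / 990.6084 ≈ 0.40137314

0.401373


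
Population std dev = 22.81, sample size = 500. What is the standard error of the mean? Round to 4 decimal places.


SE = sigma / sqrt(n)
sqrt(500) ≈ 22.360680
SE = 22.81 / 22.360680 ≈ 1.020094

1.0201


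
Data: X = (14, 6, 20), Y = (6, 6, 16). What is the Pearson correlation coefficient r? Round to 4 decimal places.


r = sum((xi-xbar)(yi-ybar)) / sqrt(sum((xi-xbar)^2) * sum((yi-ybar)^2))
n = 3, xbar = 40/3 ≈ 13.333333, ybar = 28/3 ≈ 9.333333
Sxy = sum((xi-xbar)(yi-ybar)) = 200/3 ≈ 66.666667
Sxx = sum((xi-xbar)^2) = 296/3 ≈ 98.666667
Syy = sum((yi-ybar)^2) = 200/3 ≈ 66.666667
sqrt(Sxx*Syy) ≈ 81.103500
r = Sxy / sqrt(Sxx*Syy) = 66.666667 / 81.103500 ≈ 0.821995

0.8220


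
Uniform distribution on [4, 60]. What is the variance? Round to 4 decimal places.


Var = (b-a)^2 / 12
(b-a)^2 = (60 - 4)^2 = 3136
Var = 3136/12 ≈ 261.333333

261.3333


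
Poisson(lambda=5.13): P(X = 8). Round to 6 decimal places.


P = e^(-lam) * lam^k / k!
e^(-5.13) ≈ 0.005916560
lam^k = 5.13^8 ≈ 479665.983747
k! = 8! = 40320
P = 0.005916560 * 479665.983747 / 40320 ≈ 0.070386

0.070386


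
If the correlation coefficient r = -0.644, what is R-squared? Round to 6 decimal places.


R^2 = r^2 = (-0.644)^2 = 0.414736

0.414736


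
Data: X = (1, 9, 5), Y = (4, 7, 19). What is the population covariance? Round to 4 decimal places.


Cov = (1/n)*sum((xi-xbar)(yi-ybar))
n = 3, xbar = 15/3 = 5, ybar = 30/3 = 10
sum((xi-xbar)(yi-ybar)) = 12
Cov = 12 / 3 = 4

4.0000


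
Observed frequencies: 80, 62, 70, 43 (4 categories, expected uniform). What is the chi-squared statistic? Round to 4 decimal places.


chi2 = sum((O-E)^2/E), E = total/4
total = 255, E = 255/4 = 63.75
(80 - 63.75)^2 / 63.75 = 264.0625 / 63.75 = 845/204 ≈ 4.142157
(62 - 63.75)^2 / 63.75 = 3.0625 / 63.75 = 49/1020 ≈ 0.048039
(70 - 63.75)^2 / 63.75 = 39.0625 / 63.75 = 125/204 ≈ 0.612745
(43 - 63.75)^2 / 63.75 = 430.5625 / 63.75 = 6889/1020 ≈ 6.753922
chi2 = 2947/255 ≈ 11.556863

11.5569


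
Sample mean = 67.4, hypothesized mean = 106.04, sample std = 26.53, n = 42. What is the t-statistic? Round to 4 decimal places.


t = (xbar - mu0) / (s/sqrt(n))
xbar - mu0 = 67.4 - 106.04 = -38.64
sqrt(42) ≈ 6.48074070
s/sqrt(n) = 26.53 / 6.48074070 ≈ 4.09366787
t = -38.64 / 4.09366787 ≈ -9.438968

-9.4390


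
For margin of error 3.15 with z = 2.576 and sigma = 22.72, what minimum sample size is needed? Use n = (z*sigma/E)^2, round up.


z*sigma/E = 2.576 * 22.72 / 3.15 = 104512/5625 ≈ 18.579911
(z*sigma/E)^2 ≈ 345.213097
round up: n = 346

346


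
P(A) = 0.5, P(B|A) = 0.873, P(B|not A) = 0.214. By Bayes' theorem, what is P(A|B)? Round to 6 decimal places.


P(A|B) = P(B|A)*P(A) / P(B), P(B) = P(B|A)*P(A) + P(B|not A)*P(not A)
P(B|A)*P(A) = 0.873 * 0.5 = 0.4365
P(B|not A)*P(not A) = 0.214 * 0.5 = 0.107
P(B) = 0.4365 + 0.107 = 0.5435
P(A|B) = 0.4365 / 0.5435 = 873/1087 ≈ 0.80312787

0.803128


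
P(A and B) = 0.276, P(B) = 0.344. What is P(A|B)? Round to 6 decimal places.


P(A|B) = P(A and B) / P(B) = 0.276 / 0.344 = 69/86 ≈ 0.80232558

0.802326


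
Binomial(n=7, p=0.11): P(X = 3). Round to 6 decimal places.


P = C(n,k) * p^k * (1-p)^(n-k)
C(7,3) = 35
p^k = 0.11^3 = 0.001331
(1-p)^(n-k) = 0.89^4 ≈ 0.6274224
P = 35 * 0.001331 * 0.6274224 ≈ 0.029228

0.029228


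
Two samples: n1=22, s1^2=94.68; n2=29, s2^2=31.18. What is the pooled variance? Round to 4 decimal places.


sp^2 = ((n1-1)*s1^2 + (n2-1)*s2^2)/(n1+n2-2)
(n1-1)*s1^2 = 21 * 94.68 = 1988.28
(n2-1)*s2^2 = 28 * 31.18 = 873.04
numerator = 1988.28 + 873.04 = 2861.32
n1+n2-2 = 49
sp^2 = 2861.32 / 49 = 10219/175 ≈ 58.394286

58.3943


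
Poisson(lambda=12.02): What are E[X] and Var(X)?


E[X] = Var(X) = lambda = 12.02

12.02, 12.02


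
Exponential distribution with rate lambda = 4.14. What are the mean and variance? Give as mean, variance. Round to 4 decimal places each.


mean = 1/lam, var = 1/lam^2
mean = 1 / 4.14 = 50/207 ≈ 0.241546
lam^2 = 4.14^2 = 17.1396
var = 1 / 17.1396 ≈ 0.058344

0.2415, 0.0583


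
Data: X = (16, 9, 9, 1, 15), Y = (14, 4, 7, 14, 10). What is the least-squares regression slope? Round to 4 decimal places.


b = sum((xi-xbar)(yi-ybar)) / sum((xi-xbar)^2)
n = 5, xbar = 50/5 = 10, ybar = 49/5 = 9.8
Sxy = sum((xi-xbar)(yi-ybar)) = -3
Sxx = sum((xi-xbar)^2) = 144
b = Sxy / Sxx = -1/48 ≈ -0.020833

-0.0208


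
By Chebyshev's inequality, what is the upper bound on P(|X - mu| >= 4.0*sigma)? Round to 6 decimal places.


P <= 1/k^2
k^2 = 4.0^2 = 16
1/k^2 = 1 / 16 = 0.0625

0.062500


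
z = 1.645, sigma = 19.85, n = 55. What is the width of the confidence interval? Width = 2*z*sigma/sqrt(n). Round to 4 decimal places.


width = 2*z*sigma/sqrt(n)
2*z*sigma = 2 * 1.645 * 19.85 = 65.3065
sqrt(55) ≈ 7.416198
width = 65.3065 / 7.416198 ≈ 8.805927

8.8059


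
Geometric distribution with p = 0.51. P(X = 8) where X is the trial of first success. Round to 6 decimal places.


P = (1-p)^(k-1) * p
(1-p)^(k-1) = 0.49^7 ≈ 0.006782231
P = 0.006782231 * 0.51 ≈ 0.003458938

0.003459


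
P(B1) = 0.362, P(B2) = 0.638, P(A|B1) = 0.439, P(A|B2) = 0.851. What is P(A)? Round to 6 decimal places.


P(A) = P(A|B1)*P(B1) + P(A|B2)*P(B2)
P(A|B1)*P(B1) = 0.439 * 0.362 = 0.158918
P(A|B2)*P(B2) = 0.851 * 0.638 = 0.542938
P(A) = 0.158918 + 0.542938 = 0.701856

0.701856


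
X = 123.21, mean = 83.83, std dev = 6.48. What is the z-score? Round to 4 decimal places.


z = (X - mu) / sigma
X - mu = 123.21 - 83.83 = 39.38
z = 39.38 / 6.48 = 1969/324 ≈ 6.077160

6.0772


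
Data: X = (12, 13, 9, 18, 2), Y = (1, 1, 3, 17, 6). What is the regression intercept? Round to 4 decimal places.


a = ybar - b*xbar, where b = sum((xi-xbar)(yi-ybar)) / sum((xi-xbar)^2)
n = 5, xbar = 54/5 = 10.8, ybar = 28/5 = 5.6
Sxy = sum((xi-xbar)(yi-ybar)) = 67.6
Sxx = sum((xi-xbar)^2) = 138.8
b = Sxy / Sxx = 169/347 ≈ 0.487032
a = 5.6 - 0.487032 * 10.8 = 118/347 ≈ 0.340058

0.3401


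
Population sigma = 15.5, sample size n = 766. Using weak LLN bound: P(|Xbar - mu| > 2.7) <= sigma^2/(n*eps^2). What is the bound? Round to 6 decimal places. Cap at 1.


bound = min(1, sigma^2/(n*eps^2))
sigma^2 = 15.5^2 = 240.25
n*eps^2 = 766 * 2.7^2 = 766 * 7.29 = 5584.14
sigma^2/(n*eps^2) = 240.25 / 5584.14 ≈ 0.04302363

0.043024


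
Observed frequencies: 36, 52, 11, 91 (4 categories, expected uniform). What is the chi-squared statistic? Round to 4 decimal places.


chi2 = sum((O-E)^2/E), E = total/4
total = 190, E = 190/4 = 47.5
(36 - 47.5)^2 / 47.5 = 132.25 / 47.5 = 529/190 ≈ 2.784211
(52 - 47.5)^2 / 47.5 = 20.25 / 47.5 = 81/190 ≈ 0.426316
(11 - 47.5)^2 / 47.5 = 1332.25 / 47.5 = 5329/190 ≈ 28.047368
(91 - 47.5)^2 / 47.5 = 1892.25 / 47.5 = 7569/190 ≈ 39.836842
chi2 = 6754/95 ≈ 71.094737

71.0947


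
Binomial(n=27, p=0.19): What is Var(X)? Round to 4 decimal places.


Var = n*p*(1-p) = 27 * 0.19 * 0.81 = 4.1553

4.1553


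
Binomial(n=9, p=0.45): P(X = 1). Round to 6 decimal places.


P = C(n,k) * p^k * (1-p)^(n-k)
C(9,1) = 9
p^k = 0.45^1 = 0.45
(1-p)^(n-k) = 0.55^8 ≈ 0.008373394
P = 9 * 0.45 * 0.008373394 ≈ 0.033912

0.033912


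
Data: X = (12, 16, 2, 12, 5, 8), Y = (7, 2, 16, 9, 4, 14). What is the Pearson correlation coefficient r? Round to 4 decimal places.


r = sum((xi-xbar)(yi-ybar)) / sqrt(sum((xi-xbar)^2) * sum((yi-ybar)^2))
n = 6, xbar = 55/6 ≈ 9.166667, ybar = 52/6 = 26/3 ≈ 8.666667
Sxy = sum((xi-xbar)(yi-ybar)) = -266/3 ≈ -88.666667
Sxx = sum((xi-xbar)^2) = 797/6 ≈ 132.833333
Syy = sum((yi-ybar)^2) = 454/3 ≈ 151.333333
sqrt(Sxx*Syy) ≈ 141.781914
r = Sxy / sqrt(Sxx*Syy) = -88.666667 / 141.781914 ≈ -0.625374

-0.6254


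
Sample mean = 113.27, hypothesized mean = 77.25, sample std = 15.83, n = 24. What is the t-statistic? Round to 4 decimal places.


t = (xbar - mu0) / (s/sqrt(n))
xbar - mu0 = 113.27 - 77.25 = 36.02
sqrt(24) ≈ 4.89897949
s/sqrt(n) = 15.83 / 4.89897949 ≈ 3.23128522
t = 36.02 / 3.23128522 ≈ 11.147267

11.1473


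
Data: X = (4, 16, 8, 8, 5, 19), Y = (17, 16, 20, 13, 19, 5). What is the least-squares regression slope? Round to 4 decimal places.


b = sum((xi-xbar)(yi-ybar)) / sum((xi-xbar)^2)
n = 6, xbar = 60/6 = 10, ybar = 90/6 = 15
Sxy = sum((xi-xbar)(yi-ybar)) = -122
Sxx = sum((xi-xbar)^2) = 186
b = Sxy / Sxx = -61/93 ≈ -0.655914

-0.6559


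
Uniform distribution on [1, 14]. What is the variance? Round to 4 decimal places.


Var = (b-a)^2 / 12
(b-a)^2 = (14 - 1)^2 = 169
Var = 169/12 ≈ 14.083333

14.0833


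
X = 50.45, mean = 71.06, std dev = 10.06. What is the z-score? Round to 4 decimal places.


z = (X - mu) / sigma
X - mu = 50.45 - 71.06 = -20.61
z = -20.61 / 10.06 = -2061/1006 ≈ -2.048708

-2.0487


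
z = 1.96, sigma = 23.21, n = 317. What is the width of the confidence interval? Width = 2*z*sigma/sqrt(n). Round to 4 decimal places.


width = 2*z*sigma/sqrt(n)
2*z*sigma = 2 * 1.96 * 23.21 = 90.9832
sqrt(317) ≈ 17.804494
width = 90.9832 / 17.804494 ≈ 5.110126

5.1101


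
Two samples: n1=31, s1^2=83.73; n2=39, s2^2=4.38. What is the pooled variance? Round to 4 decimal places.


sp^2 = ((n1-1)*s1^2 + (n2-1)*s2^2)/(n1+n2-2)
(n1-1)*s1^2 = 30 * 83.73 = 2511.9
(n2-1)*s2^2 = 38 * 4.38 = 166.44
numerator = 2511.9 + 166.44 = 2678.34
n1+n2-2 = 68
sp^2 = 2678.34 / 68 = 133917/3400 ≈ 39.387353

39.3874


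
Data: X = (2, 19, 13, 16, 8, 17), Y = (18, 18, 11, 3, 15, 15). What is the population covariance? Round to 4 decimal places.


Cov = (1/n)*sum((xi-xbar)(yi-ybar))
n = 6, xbar = 75/6 = 12.5, ybar = 80/6 = 40/3 ≈ 13.333333
sum((xi-xbar)(yi-ybar)) = -56
Cov = -56 / 6 = -28/3 ≈ -9.333333

-9.3333


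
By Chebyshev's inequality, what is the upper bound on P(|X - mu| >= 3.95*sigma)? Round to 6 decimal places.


P <= 1/k^2
k^2 = 3.95^2 = 15.6025
1/k^2 = 1 / 15.6025 = 400/6241 ≈ 0.06409229

0.064092


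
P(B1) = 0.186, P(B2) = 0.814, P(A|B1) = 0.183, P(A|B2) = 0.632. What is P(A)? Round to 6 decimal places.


P(A) = P(A|B1)*P(B1) + P(A|B2)*P(B2)
P(A|B1)*P(B1) = 0.183 * 0.186 = 0.034038
P(A|B2)*P(B2) = 0.632 * 0.814 = 0.514448
P(A) = 0.034038 + 0.514448 = 0.548486

0.548486


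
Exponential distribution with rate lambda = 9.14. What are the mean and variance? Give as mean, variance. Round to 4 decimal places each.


mean = 1/lam, var = 1/lam^2
mean = 1 / 9.14 = 50/457 ≈ 0.109409
lam^2 = 9.14^2 = 83.5396
var = 1 / 83.5396 ≈ 0.011970

0.1094, 0.0120


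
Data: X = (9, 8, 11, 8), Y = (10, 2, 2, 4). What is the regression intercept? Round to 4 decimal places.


a = ybar - b*xbar, where b = sum((xi-xbar)(yi-ybar)) / sum((xi-xbar)^2)
n = 4, xbar = 36/4 = 9, ybar = 18/4 = 4.5
Sxy = sum((xi-xbar)(yi-ybar)) = -2
Sxx = sum((xi-xbar)^2) = 6
b = Sxy / Sxx = -1/3 ≈ -0.333333
a = 4.5 - (-0.333333) * 9 = 7.5

7.5000


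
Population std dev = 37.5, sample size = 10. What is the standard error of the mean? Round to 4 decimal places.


SE = sigma / sqrt(n)
sqrt(10) ≈ 3.162278
SE = 37.5 / 3.162278 ≈ 11.858541

11.8585


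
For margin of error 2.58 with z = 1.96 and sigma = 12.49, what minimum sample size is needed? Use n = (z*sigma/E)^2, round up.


z*sigma/E = 1.96 * 12.49 / 2.58 = 61201/6450 ≈ 9.488527
(z*sigma/E)^2 ≈ 90.032147
round up: n = 91

91


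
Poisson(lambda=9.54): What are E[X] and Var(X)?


E[X] = Var(X) = lambda = 9.54

9.54, 9.54


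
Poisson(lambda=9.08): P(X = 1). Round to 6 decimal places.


P = e^(-lam) * lam^k / k!
e^(-9.08) ≈ 0.0001139216
lam^k = 9.08^1 = 9.08
k! = 1! = 1
P = 0.0001139216 * 9.08 / 1 ≈ 0.001034

0.001034


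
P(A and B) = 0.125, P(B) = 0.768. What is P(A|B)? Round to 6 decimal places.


P(A|B) = P(A and B) / P(B) = 0.125 / 0.768 = 125/768 ≈ 0.16276042

0.162760


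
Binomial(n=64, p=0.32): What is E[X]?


E[X] = n*p = 64 * 0.32 = 20.48

20.48


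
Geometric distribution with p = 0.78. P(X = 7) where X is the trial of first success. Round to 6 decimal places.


P = (1-p)^(k-1) * p
(1-p)^(k-1) = 0.22^6 ≈ 0.0001133799
P = 0.0001133799 * 0.78 ≈ 0.00008843633

0.000088


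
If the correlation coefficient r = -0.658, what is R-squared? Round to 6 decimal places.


R^2 = r^2 = (-0.658)^2 = 0.432964

0.432964


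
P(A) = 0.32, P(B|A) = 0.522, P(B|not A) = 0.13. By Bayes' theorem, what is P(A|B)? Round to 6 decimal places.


P(A|B) = P(B|A)*P(A) / P(B), P(B) = P(B|A)*P(A) + P(B|not A)*P(not A)
P(B|A)*P(A) = 0.522 * 0.32 = 0.16704
P(B|not A)*P(not A) = 0.13 * 0.68 = 0.0884
P(B) = 0.16704 + 0.0884 = 0.25544
P(A|B) = 0.16704 / 0.25544 = 2088/3193 ≈ 0.65393047

0.653930


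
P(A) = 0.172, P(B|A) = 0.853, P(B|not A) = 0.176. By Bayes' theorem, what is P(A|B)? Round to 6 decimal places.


P(A|B) = P(B|A)*P(A) / P(B), P(B) = P(B|A)*P(A) + P(B|not A)*P(not A)
P(B|A)*P(A) = 0.853 * 0.172 = 0.146716
P(B|not A)*P(not A) = 0.176 * 0.828 = 0.145728
P(B) = 0.146716 + 0.145728 = 0.292444
P(A|B) = 0.146716 / 0.292444 ≈ 0.50168921

0.501689


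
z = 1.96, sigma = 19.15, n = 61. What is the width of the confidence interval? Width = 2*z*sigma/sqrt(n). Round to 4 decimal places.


width = 2*z*sigma/sqrt(n)
2*z*sigma = 2 * 1.96 * 19.15 = 75.068
sqrt(61) ≈ 7.810250
width = 75.068 / 7.810250 ≈ 9.611473

9.6115


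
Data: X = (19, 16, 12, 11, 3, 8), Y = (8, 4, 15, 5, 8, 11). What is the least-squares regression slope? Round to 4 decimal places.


b = sum((xi-xbar)(yi-ybar)) / sum((xi-xbar)^2)
n = 6, xbar = 69/6 = 11.5, ybar = 51/6 = 8.5
Sxy = sum((xi-xbar)(yi-ybar)) = -23.5
Sxx = sum((xi-xbar)^2) = 161.5
b = Sxy / Sxx = -47/323 ≈ -0.145511

-0.1455


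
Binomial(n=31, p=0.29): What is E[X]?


E[X] = n*p = 31 * 0.29 = 8.99

8.99


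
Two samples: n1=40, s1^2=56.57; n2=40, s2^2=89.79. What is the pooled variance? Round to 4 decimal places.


sp^2 = ((n1-1)*s1^2 + (n2-1)*s2^2)/(n1+n2-2)
(n1-1)*s1^2 = 39 * 56.57 = 2206.23
(n2-1)*s2^2 = 39 * 89.79 = 3501.81
numerator = 2206.23 + 3501.81 = 5708.04
n1+n2-2 = 78
sp^2 = 5708.04 / 78 = 73.18

73.1800


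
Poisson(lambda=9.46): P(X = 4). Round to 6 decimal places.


P = e^(-lam) * lam^k / k!
e^(-9.46) ≈ 0.00007790659
lam^k = 9.46^4 ≈ 8008.746471
k! = 4! = 24
P = 0.00007790659 * 8008.746471 / 24 ≈ 0.025997

0.025997


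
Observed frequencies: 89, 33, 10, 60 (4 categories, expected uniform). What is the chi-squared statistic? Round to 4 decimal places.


chi2 = sum((O-E)^2/E), E = total/4
total = 192, E = 192/4 = 48
(89 - 48)^2 / 48 = 1681 / 48 = 1681/48 ≈ 35.020833
(33 - 48)^2 / 48 = 225 / 48 = 4.6875
(10 - 48)^2 / 48 = 1444 / 48 = 361/12 ≈ 30.083333
(60 - 48)^2 / 48 = 144 / 48 = 3
chi2 = 1747/24 ≈ 72.791667

72.7917


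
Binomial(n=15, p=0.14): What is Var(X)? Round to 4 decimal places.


Var = n*p*(1-p) = 15 * 0.14 * 0.86 = 1.806

1.8060


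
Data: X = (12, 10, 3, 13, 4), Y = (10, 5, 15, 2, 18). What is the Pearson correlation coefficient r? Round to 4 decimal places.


r = sum((xi-xbar)(yi-ybar)) / sqrt(sum((xi-xbar)^2) * sum((yi-ybar)^2))
n = 5, xbar = 42/5 = 8.4, ybar = 50/5 = 10
Sxy = sum((xi-xbar)(yi-ybar)) = -107
Sxx = sum((xi-xbar)^2) = 85.2
Syy = sum((yi-ybar)^2) = 178
sqrt(Sxx*Syy) ≈ 123.148691
r = Sxy / sqrt(Sxx*Syy) = -107 / 123.148691 ≈ -0.868868

-0.8689


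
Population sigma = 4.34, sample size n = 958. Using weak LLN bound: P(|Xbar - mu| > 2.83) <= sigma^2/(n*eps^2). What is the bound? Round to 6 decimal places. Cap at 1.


bound = min(1, sigma^2/(n*eps^2))
sigma^2 = 4.34^2 = 18.8356
n*eps^2 = 958 * 2.83^2 = 958 * 8.0089 = 7672.5262
sigma^2/(n*eps^2) = 18.8356 / 7672.5262 ≈ 0.00245494

0.002455


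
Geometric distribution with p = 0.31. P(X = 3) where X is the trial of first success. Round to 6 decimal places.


P = (1-p)^(k-1) * p
(1-p)^(k-1) = 0.69^2 = 0.4761
P = 0.4761 * 0.31 = 0.147591

0.147591


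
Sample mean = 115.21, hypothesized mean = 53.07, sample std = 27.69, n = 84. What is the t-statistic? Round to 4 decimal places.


t = (xbar - mu0) / (s/sqrt(n))
xbar - mu0 = 115.21 - 53.07 = 62.14
sqrt(84) ≈ 9.16515139
s/sqrt(n) = 27.69 / 9.16515139 ≈ 3.02122669
t = 62.14 / 3.02122669 ≈ 20.567805

20.5678


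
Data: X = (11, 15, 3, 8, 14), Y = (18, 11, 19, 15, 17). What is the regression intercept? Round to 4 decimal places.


a = ybar - b*xbar, where b = sum((xi-xbar)(yi-ybar)) / sum((xi-xbar)^2)
n = 5, xbar = 51/5 = 10.2, ybar = 80/5 = 16
Sxy = sum((xi-xbar)(yi-ybar)) = -38
Sxx = sum((xi-xbar)^2) = 94.8
b = Sxy / Sxx = -95/237 ≈ -0.400844
a = 16 - (-0.400844) * 10.2 = 1587/79 ≈ 20.088608

20.0886


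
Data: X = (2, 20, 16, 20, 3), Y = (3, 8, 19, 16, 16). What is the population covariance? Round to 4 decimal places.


Cov = (1/n)*sum((xi-xbar)(yi-ybar))
n = 5, xbar = 61/5 = 12.2, ybar = 62/5 = 12.4
sum((xi-xbar)(yi-ybar)) = 81.6
Cov = 81.6 / 5 = 16.32

16.3200


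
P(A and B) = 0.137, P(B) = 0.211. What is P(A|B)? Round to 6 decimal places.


P(A|B) = P(A and B) / P(B) = 0.137 / 0.211 = 137/211 ≈ 0.64928910

0.649289


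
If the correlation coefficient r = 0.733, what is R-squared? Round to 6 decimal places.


R^2 = r^2 = (0.733)^2 = 0.537289

0.537289


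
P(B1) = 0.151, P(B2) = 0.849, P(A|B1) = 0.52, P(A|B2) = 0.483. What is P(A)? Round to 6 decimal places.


P(A) = P(A|B1)*P(B1) + P(A|B2)*P(B2)
P(A|B1)*P(B1) = 0.52 * 0.151 = 0.07852
P(A|B2)*P(B2) = 0.483 * 0.849 = 0.410067
P(A) = 0.07852 + 0.410067 = 0.488587

0.488587


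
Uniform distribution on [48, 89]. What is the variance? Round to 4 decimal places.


Var = (b-a)^2 / 12
(b-a)^2 = (89 - 48)^2 = 1681
Var = 1681/12 ≈ 140.083333

140.0833


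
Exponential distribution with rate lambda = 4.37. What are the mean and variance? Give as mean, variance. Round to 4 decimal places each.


mean = 1/lam, var = 1/lam^2
mean = 1 / 4.37 = 100/437 ≈ 0.228833
lam^2 = 4.37^2 = 19.0969
var = 1 / 19.0969 ≈ 0.052365

0.2288, 0.0524


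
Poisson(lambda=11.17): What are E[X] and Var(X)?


E[X] = Var(X) = lambda = 11.17

11.17, 11.17


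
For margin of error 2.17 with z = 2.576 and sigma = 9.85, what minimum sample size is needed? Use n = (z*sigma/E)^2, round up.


z*sigma/E = 2.576 * 9.85 / 2.17 = 9062/775 ≈ 11.692903
(z*sigma/E)^2 ≈ 136.723986
round up: n = 137

137


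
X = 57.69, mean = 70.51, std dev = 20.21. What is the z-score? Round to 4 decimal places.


z = (X - mu) / sigma
X - mu = 57.69 - 70.51 = -12.82
z = -12.82 / 20.21 = -1282/2021 ≈ -0.634339

-0.6343


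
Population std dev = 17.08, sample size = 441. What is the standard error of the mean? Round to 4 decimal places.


SE = sigma / sqrt(n)
sqrt(441) = 21
SE = 17.08 / 21 = 61/75 ≈ 0.813333

0.8133


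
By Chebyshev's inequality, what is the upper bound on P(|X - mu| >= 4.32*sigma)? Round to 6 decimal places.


P <= 1/k^2
k^2 = 4.32^2 = 18.6624
1/k^2 = 1 / 18.6624 ≈ 0.05358368

0.053584


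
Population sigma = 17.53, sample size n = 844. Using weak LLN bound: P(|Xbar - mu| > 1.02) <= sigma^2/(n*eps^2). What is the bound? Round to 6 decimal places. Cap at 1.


bound = min(1, sigma^2/(n*eps^2))
sigma^2 = 17.53^2 = 307.3009
n*eps^2 = 844 * 1.02^2 = 844 * 1.0404 = 878.0976
sigma^2/(n*eps^2) = 307.3009 / 878.0976 ≈ 0.34996212

0.349962


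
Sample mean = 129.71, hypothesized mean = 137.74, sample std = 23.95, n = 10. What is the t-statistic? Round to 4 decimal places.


t = (xbar - mu0) / (s/sqrt(n))
xbar - mu0 = 129.71 - 137.74 = -8.03
sqrt(10) ≈ 3.16227766
s/sqrt(n) = 23.95 / 3.16227766 ≈ 7.57365500
t = -8.03 / 7.57365500 ≈ -1.060254

-1.0603


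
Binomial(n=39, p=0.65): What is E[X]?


E[X] = n*p = 39 * 0.65 = 25.35

25.35


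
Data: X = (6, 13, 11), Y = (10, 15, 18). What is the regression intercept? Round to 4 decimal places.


a = ybar - b*xbar, where b = sum((xi-xbar)(yi-ybar)) / sum((xi-xbar)^2)
n = 3, xbar = 30/3 = 10, ybar = 43/3 ≈ 14.333333
Sxy = sum((xi-xbar)(yi-ybar)) = 23
Sxx = sum((xi-xbar)^2) = 26
b = Sxy / Sxx = 23/26 ≈ 0.884615
a = 14.333333 - 0.884615 * 10 = 214/39 ≈ 5.487179

5.4872
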